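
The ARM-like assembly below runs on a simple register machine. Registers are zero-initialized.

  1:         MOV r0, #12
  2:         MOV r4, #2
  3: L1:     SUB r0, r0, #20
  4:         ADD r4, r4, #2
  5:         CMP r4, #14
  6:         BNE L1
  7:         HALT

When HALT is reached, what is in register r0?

-108

after MOV r0, #12: r0=12
after MOV r4, #2: r4=2
after SUB r0, r0, #20: r0=12-20=-8
after ADD r4, r4, #2: r4=2+2=4
CMP r4, #14  (cmp 4,14)
BNE L1: taken
after SUB r0, r0, #20: r0=(-8)-20=-28
after ADD r4, r4, #2: r4=4+2=6
CMP r4, #14  (cmp 6,14)
BNE L1: taken
after SUB r0, r0, #20: r0=(-28)-20=-48
after ADD r4, r4, #2: r4=6+2=8
CMP r4, #14  (cmp 8,14)
BNE L1: taken
after SUB r0, r0, #20: r0=(-48)-20=-68
after ADD r4, r4, #2: r4=8+2=10
CMP r4, #14  (cmp 10,14)
BNE L1: taken
after SUB r0, r0, #20: r0=(-68)-20=-88
after ADD r4, r4, #2: r4=10+2=12
CMP r4, #14  (cmp 12,14)
BNE L1: taken
after SUB r0, r0, #20: r0=(-88)-20=-108
after ADD r4, r4, #2: r4=12+2=14
CMP r4, #14  (cmp 14,14)
BNE L1: not taken
halt.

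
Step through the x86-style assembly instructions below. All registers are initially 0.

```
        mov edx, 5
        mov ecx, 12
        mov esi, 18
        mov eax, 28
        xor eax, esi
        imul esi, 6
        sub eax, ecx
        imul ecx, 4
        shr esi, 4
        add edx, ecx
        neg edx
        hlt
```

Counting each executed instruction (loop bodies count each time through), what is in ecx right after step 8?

after mov edx, 5: edx=5
after mov ecx, 12: ecx=12
after mov esi, 18: esi=18
after mov eax, 28: eax=28
after xor eax, esi: eax=28^18=14
after imul esi, 6: esi=18*6=108
after sub eax, ecx: eax=14-12=2
after imul ecx, 4: ecx=12*4=48
After step 8: ecx = 48.

48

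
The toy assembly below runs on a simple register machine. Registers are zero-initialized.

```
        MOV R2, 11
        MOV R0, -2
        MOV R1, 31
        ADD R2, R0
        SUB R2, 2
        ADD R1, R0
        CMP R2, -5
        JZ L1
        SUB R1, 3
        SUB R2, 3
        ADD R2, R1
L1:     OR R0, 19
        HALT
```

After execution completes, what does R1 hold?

26

MOV R2, 11 → R2=11
MOV R0, -2 → R0=-2
MOV R1, 31 → R1=31
ADD R2, R0 → R2=11+(-2)=9
SUB R2, 2 → R2=9-2=7
ADD R1, R0 → R1=31+(-2)=29
CMP R2, -5  (cmp 7,-5)
JZ L1: not taken
SUB R1, 3 → R1=29-3=26
SUB R2, 3 → R2=7-3=4
ADD R2, R1 → R2=4+26=30
OR R0, 19 → R0=(-2)|19=-1
halt.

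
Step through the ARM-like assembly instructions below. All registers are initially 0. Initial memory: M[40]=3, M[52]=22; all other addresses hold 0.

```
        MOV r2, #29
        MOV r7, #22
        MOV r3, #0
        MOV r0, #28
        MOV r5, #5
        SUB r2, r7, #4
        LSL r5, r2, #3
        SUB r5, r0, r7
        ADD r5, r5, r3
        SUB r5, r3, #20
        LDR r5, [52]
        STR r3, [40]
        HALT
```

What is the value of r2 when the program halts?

18

after MOV r2, #29: r2=29
after MOV r7, #22: r7=22
after MOV r3, #0: r3=0
after MOV r0, #28: r0=28
after MOV r5, #5: r5=5
after SUB r2, r7, #4: r2=22-4=18
after LSL r5, r2, #3: r5=18<<3=144
after SUB r5, r0, r7: r5=28-22=6
after ADD r5, r5, r3: r5=6+0=6
after SUB r5, r3, #20: r5=0-20=-20
after LDR r5, [52]: r5=M[52]=22
STR r3, [40] → M[40]=0
halt.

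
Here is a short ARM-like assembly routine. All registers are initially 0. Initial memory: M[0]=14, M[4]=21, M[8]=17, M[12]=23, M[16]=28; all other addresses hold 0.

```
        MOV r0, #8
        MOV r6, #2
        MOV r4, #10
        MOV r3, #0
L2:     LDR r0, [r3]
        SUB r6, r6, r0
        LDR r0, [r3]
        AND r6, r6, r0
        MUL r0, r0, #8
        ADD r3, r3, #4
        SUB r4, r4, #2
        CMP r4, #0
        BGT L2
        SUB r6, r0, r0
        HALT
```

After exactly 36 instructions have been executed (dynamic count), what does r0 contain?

r0=8
r6=2
r4=10
r3=0
r0=M[0]=14
r6=2-14=-12
r0=M[0]=14
r6=(-12)&14=4
r0=14*8=112
r3=0+4=4
r4=10-2=8
CMP r4, #0  (cmp 8,0)
BGT L2: taken
r0=M[4]=21
r6=4-21=-17
r0=M[4]=21
r6=(-17)&21=5
r0=21*8=168
r3=4+4=8
r4=8-2=6
CMP r4, #0  (cmp 6,0)
BGT L2: taken
r0=M[8]=17
r6=5-17=-12
r0=M[8]=17
r6=(-12)&17=16
r0=17*8=136
r3=8+4=12
r4=6-2=4
CMP r4, #0  (cmp 4,0)
BGT L2: taken
r0=M[12]=23
r6=16-23=-7
r0=M[12]=23
r6=(-7)&23=17
r0=23*8=184
After step 36: r0 = 184.

184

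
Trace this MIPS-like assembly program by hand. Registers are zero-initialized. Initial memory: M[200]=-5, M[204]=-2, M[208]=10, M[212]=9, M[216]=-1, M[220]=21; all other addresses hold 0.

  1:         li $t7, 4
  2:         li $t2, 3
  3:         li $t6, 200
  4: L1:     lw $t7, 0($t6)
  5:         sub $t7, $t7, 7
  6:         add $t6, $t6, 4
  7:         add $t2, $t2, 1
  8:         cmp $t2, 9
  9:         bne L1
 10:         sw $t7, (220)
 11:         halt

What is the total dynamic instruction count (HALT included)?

41

li $t7, 4 → $t7=4
li $t2, 3 → $t2=3
li $t6, 200 → $t6=200
lw $t7, 0($t6) → $t7=M[200]=-5
sub $t7, $t7, 7 → $t7=(-5)-7=-12
add $t6, $t6, 4 → $t6=200+4=204
add $t2, $t2, 1 → $t2=3+1=4
cmp $t2, 9  (cmp 4,9)
bne L1: taken
lw $t7, 0($t6) → $t7=M[204]=-2
sub $t7, $t7, 7 → $t7=(-2)-7=-9
add $t6, $t6, 4 → $t6=204+4=208
add $t2, $t2, 1 → $t2=4+1=5
cmp $t2, 9  (cmp 5,9)
bne L1: taken
lw $t7, 0($t6) → $t7=M[208]=10
sub $t7, $t7, 7 → $t7=10-7=3
add $t6, $t6, 4 → $t6=208+4=212
add $t2, $t2, 1 → $t2=5+1=6
cmp $t2, 9  (cmp 6,9)
bne L1: taken
lw $t7, 0($t6) → $t7=M[212]=9
sub $t7, $t7, 7 → $t7=9-7=2
add $t6, $t6, 4 → $t6=212+4=216
add $t2, $t2, 1 → $t2=6+1=7
cmp $t2, 9  (cmp 7,9)
bne L1: taken
lw $t7, 0($t6) → $t7=M[216]=-1
sub $t7, $t7, 7 → $t7=(-1)-7=-8
add $t6, $t6, 4 → $t6=216+4=220
add $t2, $t2, 1 → $t2=7+1=8
cmp $t2, 9  (cmp 8,9)
bne L1: taken
lw $t7, 0($t6) → $t7=M[220]=21
sub $t7, $t7, 7 → $t7=21-7=14
add $t6, $t6, 4 → $t6=220+4=224
add $t2, $t2, 1 → $t2=8+1=9
cmp $t2, 9  (cmp 9,9)
bne L1: not taken
sw $t7, (220) → M[220]=14
halt.
Total executed instructions: 41.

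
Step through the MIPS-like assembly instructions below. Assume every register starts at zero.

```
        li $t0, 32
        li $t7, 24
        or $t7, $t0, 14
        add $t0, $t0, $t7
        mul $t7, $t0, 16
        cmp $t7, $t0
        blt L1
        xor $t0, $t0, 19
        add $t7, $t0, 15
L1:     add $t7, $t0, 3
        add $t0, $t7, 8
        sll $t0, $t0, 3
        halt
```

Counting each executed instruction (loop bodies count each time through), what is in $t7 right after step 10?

96

li $t0, 32 → $t0=32
li $t7, 24 → $t7=24
or $t7, $t0, 14 → $t7=32|14=46
add $t0, $t0, $t7 → $t0=32+46=78
mul $t7, $t0, 16 → $t7=78*16=1248
cmp $t7, $t0  (cmp 1248,78)
blt L1: not taken
xor $t0, $t0, 19 → $t0=78^19=93
add $t7, $t0, 15 → $t7=93+15=108
add $t7, $t0, 3 → $t7=93+3=96
After step 10: $t7 = 96.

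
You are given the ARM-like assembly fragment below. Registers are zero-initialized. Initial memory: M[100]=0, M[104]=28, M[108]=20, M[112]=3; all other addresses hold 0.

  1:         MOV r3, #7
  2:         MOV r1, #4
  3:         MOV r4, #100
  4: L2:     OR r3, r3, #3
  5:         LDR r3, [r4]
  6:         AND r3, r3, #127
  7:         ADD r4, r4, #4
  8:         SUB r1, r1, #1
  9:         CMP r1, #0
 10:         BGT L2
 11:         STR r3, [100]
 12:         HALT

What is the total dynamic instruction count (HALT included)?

MOV r3, #7 → r3=7
MOV r1, #4 → r1=4
MOV r4, #100 → r4=100
OR r3, r3, #3 → r3=7|3=7
LDR r3, [r4] → r3=M[100]=0
AND r3, r3, #127 → r3=0&127=0
ADD r4, r4, #4 → r4=100+4=104
SUB r1, r1, #1 → r1=4-1=3
CMP r1, #0  (cmp 3,0)
BGT L2: taken
OR r3, r3, #3 → r3=0|3=3
LDR r3, [r4] → r3=M[104]=28
AND r3, r3, #127 → r3=28&127=28
ADD r4, r4, #4 → r4=104+4=108
SUB r1, r1, #1 → r1=3-1=2
CMP r1, #0  (cmp 2,0)
BGT L2: taken
OR r3, r3, #3 → r3=28|3=31
LDR r3, [r4] → r3=M[108]=20
AND r3, r3, #127 → r3=20&127=20
ADD r4, r4, #4 → r4=108+4=112
SUB r1, r1, #1 → r1=2-1=1
CMP r1, #0  (cmp 1,0)
BGT L2: taken
OR r3, r3, #3 → r3=20|3=23
LDR r3, [r4] → r3=M[112]=3
AND r3, r3, #127 → r3=3&127=3
ADD r4, r4, #4 → r4=112+4=116
SUB r1, r1, #1 → r1=1-1=0
CMP r1, #0  (cmp 0,0)
BGT L2: not taken
STR r3, [100] → M[100]=3
halt.
Total executed instructions: 33.

33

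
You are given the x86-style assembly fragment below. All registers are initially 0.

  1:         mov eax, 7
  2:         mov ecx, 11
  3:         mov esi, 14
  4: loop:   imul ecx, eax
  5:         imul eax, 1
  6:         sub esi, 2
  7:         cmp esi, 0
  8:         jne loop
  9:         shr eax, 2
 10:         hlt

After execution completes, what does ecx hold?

mov eax, 7 → eax=7
mov ecx, 11 → ecx=11
mov esi, 14 → esi=14
imul ecx, eax → ecx=11*7=77
imul eax, 1 → eax=7*1=7
sub esi, 2 → esi=14-2=12
cmp esi, 0  (cmp 12,0)
jne loop: taken
imul ecx, eax → ecx=77*7=539
imul eax, 1 → eax=7*1=7
sub esi, 2 → esi=12-2=10
cmp esi, 0  (cmp 10,0)
jne loop: taken
imul ecx, eax → ecx=539*7=3773
imul eax, 1 → eax=7*1=7
sub esi, 2 → esi=10-2=8
cmp esi, 0  (cmp 8,0)
jne loop: taken
imul ecx, eax → ecx=3773*7=26411
imul eax, 1 → eax=7*1=7
sub esi, 2 → esi=8-2=6
cmp esi, 0  (cmp 6,0)
jne loop: taken
imul ecx, eax → ecx=26411*7=184877
imul eax, 1 → eax=7*1=7
sub esi, 2 → esi=6-2=4
cmp esi, 0  (cmp 4,0)
jne loop: taken
imul ecx, eax → ecx=184877*7=1294139
imul eax, 1 → eax=7*1=7
sub esi, 2 → esi=4-2=2
cmp esi, 0  (cmp 2,0)
jne loop: taken
imul ecx, eax → ecx=1294139*7=9058973
imul eax, 1 → eax=7*1=7
sub esi, 2 → esi=2-2=0
cmp esi, 0  (cmp 0,0)
jne loop: not taken
shr eax, 2 → eax=7>>2=1
halt.

9058973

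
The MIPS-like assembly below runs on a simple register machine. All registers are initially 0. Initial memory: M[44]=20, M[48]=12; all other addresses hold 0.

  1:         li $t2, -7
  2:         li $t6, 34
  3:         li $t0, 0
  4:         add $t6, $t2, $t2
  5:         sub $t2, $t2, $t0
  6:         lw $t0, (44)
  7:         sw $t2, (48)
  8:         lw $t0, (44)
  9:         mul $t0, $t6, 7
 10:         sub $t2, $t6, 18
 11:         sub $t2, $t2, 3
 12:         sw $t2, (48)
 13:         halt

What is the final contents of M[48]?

$t2=-7
$t6=34
$t0=0
$t6=(-7)+(-7)=-14
$t2=(-7)-0=-7
$t0=M[44]=20
sw $t2, (48) → M[48]=-7
$t0=M[44]=20
$t0=(-14)*7=-98
$t2=(-14)-18=-32
$t2=(-32)-3=-35
sw $t2, (48) → M[48]=-35
halt.

-35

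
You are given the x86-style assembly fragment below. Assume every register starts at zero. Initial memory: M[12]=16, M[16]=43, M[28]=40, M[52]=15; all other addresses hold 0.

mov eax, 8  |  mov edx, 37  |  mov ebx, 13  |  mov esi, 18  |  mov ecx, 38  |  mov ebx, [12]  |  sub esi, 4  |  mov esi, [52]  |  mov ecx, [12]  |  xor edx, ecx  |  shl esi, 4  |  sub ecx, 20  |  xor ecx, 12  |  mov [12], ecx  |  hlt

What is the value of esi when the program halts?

240

eax=8
edx=37
ebx=13
esi=18
ecx=38
ebx=M[12]=16
esi=18-4=14
esi=M[52]=15
ecx=M[12]=16
edx=37^16=53
esi=15<<4=240
ecx=16-20=-4
ecx=(-4)^12=-16
mov [12], ecx → M[12]=-16
halt.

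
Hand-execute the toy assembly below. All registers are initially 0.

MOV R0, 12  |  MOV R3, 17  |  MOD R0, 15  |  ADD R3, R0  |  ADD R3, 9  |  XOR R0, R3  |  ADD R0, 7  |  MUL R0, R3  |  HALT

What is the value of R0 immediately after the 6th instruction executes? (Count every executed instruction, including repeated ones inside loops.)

42

MOV R0, 12 → R0=12
MOV R3, 17 → R3=17
MOD R0, 15 → R0=12%15=12
ADD R3, R0 → R3=17+12=29
ADD R3, 9 → R3=29+9=38
XOR R0, R3 → R0=12^38=42
After step 6: R0 = 42.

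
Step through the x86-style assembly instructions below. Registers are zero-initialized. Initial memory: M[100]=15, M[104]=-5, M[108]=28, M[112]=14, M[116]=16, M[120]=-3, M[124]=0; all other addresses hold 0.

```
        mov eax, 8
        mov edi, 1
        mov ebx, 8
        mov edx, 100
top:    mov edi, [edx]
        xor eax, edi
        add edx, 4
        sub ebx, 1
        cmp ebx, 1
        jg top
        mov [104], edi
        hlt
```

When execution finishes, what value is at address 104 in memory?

eax=8
edi=1
ebx=8
edx=100
edi=M[100]=15
eax=8^15=7
edx=100+4=104
ebx=8-1=7
cmp ebx, 1  (cmp 7,1)
jg top: taken
edi=M[104]=-5
eax=7^(-5)=-4
edx=104+4=108
ebx=7-1=6
cmp ebx, 1  (cmp 6,1)
jg top: taken
edi=M[108]=28
eax=(-4)^28=-32
edx=108+4=112
ebx=6-1=5
cmp ebx, 1  (cmp 5,1)
jg top: taken
edi=M[112]=14
eax=(-32)^14=-18
edx=112+4=116
ebx=5-1=4
cmp ebx, 1  (cmp 4,1)
jg top: taken
edi=M[116]=16
eax=(-18)^16=-2
edx=116+4=120
ebx=4-1=3
cmp ebx, 1  (cmp 3,1)
jg top: taken
edi=M[120]=-3
eax=(-2)^(-3)=3
edx=120+4=124
ebx=3-1=2
cmp ebx, 1  (cmp 2,1)
jg top: taken
edi=M[124]=0
eax=3^0=3
edx=124+4=128
ebx=2-1=1
cmp ebx, 1  (cmp 1,1)
jg top: not taken
mov [104], edi → M[104]=0
halt.

0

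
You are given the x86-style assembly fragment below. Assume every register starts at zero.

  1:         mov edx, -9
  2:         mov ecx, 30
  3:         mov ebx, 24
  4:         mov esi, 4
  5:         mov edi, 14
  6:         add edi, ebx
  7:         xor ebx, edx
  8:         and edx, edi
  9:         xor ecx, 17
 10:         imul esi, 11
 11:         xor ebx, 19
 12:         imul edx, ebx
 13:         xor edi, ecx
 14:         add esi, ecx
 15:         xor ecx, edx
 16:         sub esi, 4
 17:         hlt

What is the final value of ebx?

-4

after mov edx, -9: edx=-9
after mov ecx, 30: ecx=30
after mov ebx, 24: ebx=24
after mov esi, 4: esi=4
after mov edi, 14: edi=14
after add edi, ebx: edi=14+24=38
after xor ebx, edx: ebx=24^(-9)=-17
after and edx, edi: edx=(-9)&38=38
after xor ecx, 17: ecx=30^17=15
after imul esi, 11: esi=4*11=44
after xor ebx, 19: ebx=(-17)^19=-4
after imul edx, ebx: edx=38*(-4)=-152
after xor edi, ecx: edi=38^15=41
after add esi, ecx: esi=44+15=59
after xor ecx, edx: ecx=15^(-152)=-153
after sub esi, 4: esi=59-4=55
halt.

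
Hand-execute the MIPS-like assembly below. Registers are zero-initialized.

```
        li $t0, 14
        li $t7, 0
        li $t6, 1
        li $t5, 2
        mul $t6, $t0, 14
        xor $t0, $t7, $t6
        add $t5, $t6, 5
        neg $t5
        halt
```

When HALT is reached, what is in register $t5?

after li $t0, 14: $t0=14
after li $t7, 0: $t7=0
after li $t6, 1: $t6=1
after li $t5, 2: $t5=2
after mul $t6, $t0, 14: $t6=14*14=196
after xor $t0, $t7, $t6: $t0=0^196=196
after add $t5, $t6, 5: $t5=196+5=201
after neg $t5: $t5=-(201)=-201
halt.

-201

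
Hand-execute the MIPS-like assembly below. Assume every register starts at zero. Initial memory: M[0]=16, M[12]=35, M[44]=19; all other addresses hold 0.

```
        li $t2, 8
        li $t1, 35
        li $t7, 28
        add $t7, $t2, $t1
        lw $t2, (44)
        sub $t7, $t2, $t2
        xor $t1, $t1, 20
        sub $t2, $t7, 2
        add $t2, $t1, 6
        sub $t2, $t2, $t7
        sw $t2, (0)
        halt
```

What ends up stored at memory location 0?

61

$t2=8
$t1=35
$t7=28
$t7=8+35=43
$t2=M[44]=19
$t7=19-19=0
$t1=35^20=55
$t2=0-2=-2
$t2=55+6=61
$t2=61-0=61
sw $t2, (0) → M[0]=61
halt.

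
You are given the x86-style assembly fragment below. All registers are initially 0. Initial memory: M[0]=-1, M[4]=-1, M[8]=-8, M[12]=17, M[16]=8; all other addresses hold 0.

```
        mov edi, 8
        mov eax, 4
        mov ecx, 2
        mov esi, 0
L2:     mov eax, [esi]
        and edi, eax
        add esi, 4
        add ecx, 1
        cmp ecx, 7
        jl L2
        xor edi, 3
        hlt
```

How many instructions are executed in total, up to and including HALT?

36

edi=8
eax=4
ecx=2
esi=0
eax=M[0]=-1
edi=8&(-1)=8
esi=0+4=4
ecx=2+1=3
cmp ecx, 7  (cmp 3,7)
jl L2: taken
eax=M[4]=-1
edi=8&(-1)=8
esi=4+4=8
ecx=3+1=4
cmp ecx, 7  (cmp 4,7)
jl L2: taken
eax=M[8]=-8
edi=8&(-8)=8
esi=8+4=12
ecx=4+1=5
cmp ecx, 7  (cmp 5,7)
jl L2: taken
eax=M[12]=17
edi=8&17=0
esi=12+4=16
ecx=5+1=6
cmp ecx, 7  (cmp 6,7)
jl L2: taken
eax=M[16]=8
edi=0&8=0
esi=16+4=20
ecx=6+1=7
cmp ecx, 7  (cmp 7,7)
jl L2: not taken
edi=0^3=3
halt.
Total executed instructions: 36.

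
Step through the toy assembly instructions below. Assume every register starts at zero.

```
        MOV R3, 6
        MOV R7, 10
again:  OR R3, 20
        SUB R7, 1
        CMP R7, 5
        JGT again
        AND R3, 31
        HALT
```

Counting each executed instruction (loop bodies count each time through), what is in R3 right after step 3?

R3=6
R7=10
R3=6|20=22
After step 3: R3 = 22.

22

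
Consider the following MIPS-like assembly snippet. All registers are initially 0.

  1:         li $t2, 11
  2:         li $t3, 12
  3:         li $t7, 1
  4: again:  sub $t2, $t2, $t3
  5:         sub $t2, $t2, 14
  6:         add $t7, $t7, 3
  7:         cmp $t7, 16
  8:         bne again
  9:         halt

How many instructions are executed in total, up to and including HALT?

29

$t2=11
$t3=12
$t7=1
$t2=11-12=-1
$t2=(-1)-14=-15
$t7=1+3=4
cmp $t7, 16  (cmp 4,16)
bne again: taken
$t2=(-15)-12=-27
$t2=(-27)-14=-41
$t7=4+3=7
cmp $t7, 16  (cmp 7,16)
bne again: taken
$t2=(-41)-12=-53
$t2=(-53)-14=-67
$t7=7+3=10
cmp $t7, 16  (cmp 10,16)
bne again: taken
$t2=(-67)-12=-79
$t2=(-79)-14=-93
$t7=10+3=13
cmp $t7, 16  (cmp 13,16)
bne again: taken
$t2=(-93)-12=-105
$t2=(-105)-14=-119
$t7=13+3=16
cmp $t7, 16  (cmp 16,16)
bne again: not taken
halt.
Total executed instructions: 29.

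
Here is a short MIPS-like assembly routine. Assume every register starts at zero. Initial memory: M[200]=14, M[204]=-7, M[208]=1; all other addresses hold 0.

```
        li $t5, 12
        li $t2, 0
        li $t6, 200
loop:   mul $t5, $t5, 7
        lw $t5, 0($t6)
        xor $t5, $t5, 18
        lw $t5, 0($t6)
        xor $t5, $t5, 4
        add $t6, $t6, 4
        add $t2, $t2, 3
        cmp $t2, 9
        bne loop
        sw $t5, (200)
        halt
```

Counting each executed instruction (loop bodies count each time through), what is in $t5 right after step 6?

28

li $t5, 12 → $t5=12
li $t2, 0 → $t2=0
li $t6, 200 → $t6=200
mul $t5, $t5, 7 → $t5=12*7=84
lw $t5, 0($t6) → $t5=M[200]=14
xor $t5, $t5, 18 → $t5=14^18=28
After step 6: $t5 = 28.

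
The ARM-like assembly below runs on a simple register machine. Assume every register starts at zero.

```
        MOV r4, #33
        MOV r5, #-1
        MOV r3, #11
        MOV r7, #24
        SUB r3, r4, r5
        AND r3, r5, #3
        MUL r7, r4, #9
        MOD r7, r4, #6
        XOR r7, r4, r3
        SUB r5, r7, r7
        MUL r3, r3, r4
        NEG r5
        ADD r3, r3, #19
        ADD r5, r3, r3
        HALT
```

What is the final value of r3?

118

MOV r4, #33 → r4=33
MOV r5, #-1 → r5=-1
MOV r3, #11 → r3=11
MOV r7, #24 → r7=24
SUB r3, r4, r5 → r3=33-(-1)=34
AND r3, r5, #3 → r3=(-1)&3=3
MUL r7, r4, #9 → r7=33*9=297
MOD r7, r4, #6 → r7=33%6=3
XOR r7, r4, r3 → r7=33^3=34
SUB r5, r7, r7 → r5=34-34=0
MUL r3, r3, r4 → r3=3*33=99
NEG r5 → r5=-(0)=0
ADD r3, r3, #19 → r3=99+19=118
ADD r5, r3, r3 → r5=118+118=236
halt.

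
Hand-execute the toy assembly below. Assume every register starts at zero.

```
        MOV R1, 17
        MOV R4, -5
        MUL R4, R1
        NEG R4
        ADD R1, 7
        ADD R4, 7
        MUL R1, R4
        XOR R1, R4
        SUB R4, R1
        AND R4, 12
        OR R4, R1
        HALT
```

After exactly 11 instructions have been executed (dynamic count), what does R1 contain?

2300

MOV R1, 17 → R1=17
MOV R4, -5 → R4=-5
MUL R4, R1 → R4=(-5)*17=-85
NEG R4 → R4=-(-85)=85
ADD R1, 7 → R1=17+7=24
ADD R4, 7 → R4=85+7=92
MUL R1, R4 → R1=24*92=2208
XOR R1, R4 → R1=2208^92=2300
SUB R4, R1 → R4=92-2300=-2208
AND R4, 12 → R4=(-2208)&12=0
OR R4, R1 → R4=0|2300=2300
After step 11: R1 = 2300.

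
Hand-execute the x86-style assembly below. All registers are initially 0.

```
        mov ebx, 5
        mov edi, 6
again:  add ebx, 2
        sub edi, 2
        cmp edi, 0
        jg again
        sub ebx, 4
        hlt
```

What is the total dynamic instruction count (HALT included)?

16

ebx=5
edi=6
ebx=5+2=7
edi=6-2=4
cmp edi, 0  (cmp 4,0)
jg again: taken
ebx=7+2=9
edi=4-2=2
cmp edi, 0  (cmp 2,0)
jg again: taken
ebx=9+2=11
edi=2-2=0
cmp edi, 0  (cmp 0,0)
jg again: not taken
ebx=11-4=7
halt.
Total executed instructions: 16.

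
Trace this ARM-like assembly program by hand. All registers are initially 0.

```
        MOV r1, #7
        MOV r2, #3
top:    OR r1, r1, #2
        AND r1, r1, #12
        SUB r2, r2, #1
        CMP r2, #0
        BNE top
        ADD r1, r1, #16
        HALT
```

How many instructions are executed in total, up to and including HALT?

MOV r1, #7 → r1=7
MOV r2, #3 → r2=3
OR r1, r1, #2 → r1=7|2=7
AND r1, r1, #12 → r1=7&12=4
SUB r2, r2, #1 → r2=3-1=2
CMP r2, #0  (cmp 2,0)
BNE top: taken
OR r1, r1, #2 → r1=4|2=6
AND r1, r1, #12 → r1=6&12=4
SUB r2, r2, #1 → r2=2-1=1
CMP r2, #0  (cmp 1,0)
BNE top: taken
OR r1, r1, #2 → r1=4|2=6
AND r1, r1, #12 → r1=6&12=4
SUB r2, r2, #1 → r2=1-1=0
CMP r2, #0  (cmp 0,0)
BNE top: not taken
ADD r1, r1, #16 → r1=4+16=20
halt.
Total executed instructions: 19.

19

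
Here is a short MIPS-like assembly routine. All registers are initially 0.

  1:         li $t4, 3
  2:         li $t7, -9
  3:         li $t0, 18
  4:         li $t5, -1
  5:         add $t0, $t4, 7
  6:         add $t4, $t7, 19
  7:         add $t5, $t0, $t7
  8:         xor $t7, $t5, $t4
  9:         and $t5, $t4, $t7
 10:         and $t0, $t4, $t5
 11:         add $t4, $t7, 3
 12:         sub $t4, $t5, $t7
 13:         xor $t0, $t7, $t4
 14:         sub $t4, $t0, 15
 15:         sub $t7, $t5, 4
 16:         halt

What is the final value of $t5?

10

after li $t4, 3: $t4=3
after li $t7, -9: $t7=-9
after li $t0, 18: $t0=18
after li $t5, -1: $t5=-1
after add $t0, $t4, 7: $t0=3+7=10
after add $t4, $t7, 19: $t4=(-9)+19=10
after add $t5, $t0, $t7: $t5=10+(-9)=1
after xor $t7, $t5, $t4: $t7=1^10=11
after and $t5, $t4, $t7: $t5=10&11=10
after and $t0, $t4, $t5: $t0=10&10=10
after add $t4, $t7, 3: $t4=11+3=14
after sub $t4, $t5, $t7: $t4=10-11=-1
after xor $t0, $t7, $t4: $t0=11^(-1)=-12
after sub $t4, $t0, 15: $t4=(-12)-15=-27
after sub $t7, $t5, 4: $t7=10-4=6
halt.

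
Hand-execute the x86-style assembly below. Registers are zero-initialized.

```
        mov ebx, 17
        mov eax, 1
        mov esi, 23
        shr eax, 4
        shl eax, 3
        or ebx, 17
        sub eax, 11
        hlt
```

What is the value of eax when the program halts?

mov ebx, 17 → ebx=17
mov eax, 1 → eax=1
mov esi, 23 → esi=23
shr eax, 4 → eax=1>>4=0
shl eax, 3 → eax=0<<3=0
or ebx, 17 → ebx=17|17=17
sub eax, 11 → eax=0-11=-11
halt.

-11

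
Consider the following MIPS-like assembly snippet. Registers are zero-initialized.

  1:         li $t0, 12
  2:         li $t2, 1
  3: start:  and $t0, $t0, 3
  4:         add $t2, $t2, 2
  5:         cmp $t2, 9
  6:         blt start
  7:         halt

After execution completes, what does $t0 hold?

after li $t0, 12: $t0=12
after li $t2, 1: $t2=1
after and $t0, $t0, 3: $t0=12&3=0
after add $t2, $t2, 2: $t2=1+2=3
cmp $t2, 9  (cmp 3,9)
blt start: taken
after and $t0, $t0, 3: $t0=0&3=0
after add $t2, $t2, 2: $t2=3+2=5
cmp $t2, 9  (cmp 5,9)
blt start: taken
after and $t0, $t0, 3: $t0=0&3=0
after add $t2, $t2, 2: $t2=5+2=7
cmp $t2, 9  (cmp 7,9)
blt start: taken
after and $t0, $t0, 3: $t0=0&3=0
after add $t2, $t2, 2: $t2=7+2=9
cmp $t2, 9  (cmp 9,9)
blt start: not taken
halt.

0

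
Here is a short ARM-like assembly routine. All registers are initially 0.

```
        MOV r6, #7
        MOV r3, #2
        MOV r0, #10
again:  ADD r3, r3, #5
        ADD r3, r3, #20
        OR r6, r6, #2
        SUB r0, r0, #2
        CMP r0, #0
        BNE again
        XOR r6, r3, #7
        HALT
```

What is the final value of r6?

after MOV r6, #7: r6=7
after MOV r3, #2: r3=2
after MOV r0, #10: r0=10
after ADD r3, r3, #5: r3=2+5=7
after ADD r3, r3, #20: r3=7+20=27
after OR r6, r6, #2: r6=7|2=7
after SUB r0, r0, #2: r0=10-2=8
CMP r0, #0  (cmp 8,0)
BNE again: taken
after ADD r3, r3, #5: r3=27+5=32
after ADD r3, r3, #20: r3=32+20=52
after OR r6, r6, #2: r6=7|2=7
after SUB r0, r0, #2: r0=8-2=6
CMP r0, #0  (cmp 6,0)
BNE again: taken
after ADD r3, r3, #5: r3=52+5=57
after ADD r3, r3, #20: r3=57+20=77
after OR r6, r6, #2: r6=7|2=7
after SUB r0, r0, #2: r0=6-2=4
CMP r0, #0  (cmp 4,0)
BNE again: taken
after ADD r3, r3, #5: r3=77+5=82
after ADD r3, r3, #20: r3=82+20=102
after OR r6, r6, #2: r6=7|2=7
after SUB r0, r0, #2: r0=4-2=2
CMP r0, #0  (cmp 2,0)
BNE again: taken
after ADD r3, r3, #5: r3=102+5=107
after ADD r3, r3, #20: r3=107+20=127
after OR r6, r6, #2: r6=7|2=7
after SUB r0, r0, #2: r0=2-2=0
CMP r0, #0  (cmp 0,0)
BNE again: not taken
after XOR r6, r3, #7: r6=127^7=120
halt.

120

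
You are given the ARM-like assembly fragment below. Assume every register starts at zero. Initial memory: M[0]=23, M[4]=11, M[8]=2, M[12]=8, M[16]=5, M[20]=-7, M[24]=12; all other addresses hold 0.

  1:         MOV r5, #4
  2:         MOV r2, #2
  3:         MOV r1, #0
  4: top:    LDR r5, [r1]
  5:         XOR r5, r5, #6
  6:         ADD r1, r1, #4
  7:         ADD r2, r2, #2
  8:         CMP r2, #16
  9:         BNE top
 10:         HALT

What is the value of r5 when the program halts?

MOV r5, #4 → r5=4
MOV r2, #2 → r2=2
MOV r1, #0 → r1=0
LDR r5, [r1] → r5=M[0]=23
XOR r5, r5, #6 → r5=23^6=17
ADD r1, r1, #4 → r1=0+4=4
ADD r2, r2, #2 → r2=2+2=4
CMP r2, #16  (cmp 4,16)
BNE top: taken
LDR r5, [r1] → r5=M[4]=11
XOR r5, r5, #6 → r5=11^6=13
ADD r1, r1, #4 → r1=4+4=8
ADD r2, r2, #2 → r2=4+2=6
CMP r2, #16  (cmp 6,16)
BNE top: taken
LDR r5, [r1] → r5=M[8]=2
XOR r5, r5, #6 → r5=2^6=4
ADD r1, r1, #4 → r1=8+4=12
ADD r2, r2, #2 → r2=6+2=8
CMP r2, #16  (cmp 8,16)
BNE top: taken
LDR r5, [r1] → r5=M[12]=8
XOR r5, r5, #6 → r5=8^6=14
ADD r1, r1, #4 → r1=12+4=16
ADD r2, r2, #2 → r2=8+2=10
CMP r2, #16  (cmp 10,16)
BNE top: taken
LDR r5, [r1] → r5=M[16]=5
XOR r5, r5, #6 → r5=5^6=3
ADD r1, r1, #4 → r1=16+4=20
ADD r2, r2, #2 → r2=10+2=12
CMP r2, #16  (cmp 12,16)
BNE top: taken
LDR r5, [r1] → r5=M[20]=-7
XOR r5, r5, #6 → r5=(-7)^6=-1
ADD r1, r1, #4 → r1=20+4=24
ADD r2, r2, #2 → r2=12+2=14
CMP r2, #16  (cmp 14,16)
BNE top: taken
LDR r5, [r1] → r5=M[24]=12
XOR r5, r5, #6 → r5=12^6=10
ADD r1, r1, #4 → r1=24+4=28
ADD r2, r2, #2 → r2=14+2=16
CMP r2, #16  (cmp 16,16)
BNE top: not taken
halt.

10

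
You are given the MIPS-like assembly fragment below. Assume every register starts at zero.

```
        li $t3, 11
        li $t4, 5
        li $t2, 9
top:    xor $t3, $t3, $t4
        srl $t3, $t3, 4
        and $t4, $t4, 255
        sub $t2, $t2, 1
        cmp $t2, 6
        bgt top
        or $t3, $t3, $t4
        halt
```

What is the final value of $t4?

after li $t3, 11: $t3=11
after li $t4, 5: $t4=5
after li $t2, 9: $t2=9
after xor $t3, $t3, $t4: $t3=11^5=14
after srl $t3, $t3, 4: $t3=14>>4=0
after and $t4, $t4, 255: $t4=5&255=5
after sub $t2, $t2, 1: $t2=9-1=8
cmp $t2, 6  (cmp 8,6)
bgt top: taken
after xor $t3, $t3, $t4: $t3=0^5=5
after srl $t3, $t3, 4: $t3=5>>4=0
after and $t4, $t4, 255: $t4=5&255=5
after sub $t2, $t2, 1: $t2=8-1=7
cmp $t2, 6  (cmp 7,6)
bgt top: taken
after xor $t3, $t3, $t4: $t3=0^5=5
after srl $t3, $t3, 4: $t3=5>>4=0
after and $t4, $t4, 255: $t4=5&255=5
after sub $t2, $t2, 1: $t2=7-1=6
cmp $t2, 6  (cmp 6,6)
bgt top: not taken
after or $t3, $t3, $t4: $t3=0|5=5
halt.

5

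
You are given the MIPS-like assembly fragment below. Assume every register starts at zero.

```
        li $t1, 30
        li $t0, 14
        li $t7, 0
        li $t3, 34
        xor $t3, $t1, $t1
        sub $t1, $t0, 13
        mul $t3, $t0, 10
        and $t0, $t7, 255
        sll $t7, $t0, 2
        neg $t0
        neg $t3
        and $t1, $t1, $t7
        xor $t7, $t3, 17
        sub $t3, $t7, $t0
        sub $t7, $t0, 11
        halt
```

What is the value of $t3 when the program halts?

-155

after li $t1, 30: $t1=30
after li $t0, 14: $t0=14
after li $t7, 0: $t7=0
after li $t3, 34: $t3=34
after xor $t3, $t1, $t1: $t3=30^30=0
after sub $t1, $t0, 13: $t1=14-13=1
after mul $t3, $t0, 10: $t3=14*10=140
after and $t0, $t7, 255: $t0=0&255=0
after sll $t7, $t0, 2: $t7=0<<2=0
after neg $t0: $t0=-(0)=0
after neg $t3: $t3=-(140)=-140
after and $t1, $t1, $t7: $t1=1&0=0
after xor $t7, $t3, 17: $t7=(-140)^17=-155
after sub $t3, $t7, $t0: $t3=(-155)-0=-155
after sub $t7, $t0, 11: $t7=0-11=-11
halt.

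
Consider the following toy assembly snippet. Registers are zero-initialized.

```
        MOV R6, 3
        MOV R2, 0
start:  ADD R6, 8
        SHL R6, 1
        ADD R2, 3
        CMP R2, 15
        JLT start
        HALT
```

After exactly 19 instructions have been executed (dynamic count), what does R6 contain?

288

MOV R6, 3 → R6=3
MOV R2, 0 → R2=0
ADD R6, 8 → R6=3+8=11
SHL R6, 1 → R6=11<<1=22
ADD R2, 3 → R2=0+3=3
CMP R2, 15  (cmp 3,15)
JLT start: taken
ADD R6, 8 → R6=22+8=30
SHL R6, 1 → R6=30<<1=60
ADD R2, 3 → R2=3+3=6
CMP R2, 15  (cmp 6,15)
JLT start: taken
ADD R6, 8 → R6=60+8=68
SHL R6, 1 → R6=68<<1=136
ADD R2, 3 → R2=6+3=9
CMP R2, 15  (cmp 9,15)
JLT start: taken
ADD R6, 8 → R6=136+8=144
SHL R6, 1 → R6=144<<1=288
After step 19: R6 = 288.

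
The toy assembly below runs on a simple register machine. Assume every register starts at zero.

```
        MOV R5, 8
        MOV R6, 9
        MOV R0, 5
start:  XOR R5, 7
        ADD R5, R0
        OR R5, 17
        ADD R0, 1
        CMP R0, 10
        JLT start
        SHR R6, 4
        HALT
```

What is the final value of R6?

after MOV R5, 8: R5=8
after MOV R6, 9: R6=9
after MOV R0, 5: R0=5
after XOR R5, 7: R5=8^7=15
after ADD R5, R0: R5=15+5=20
after OR R5, 17: R5=20|17=21
after ADD R0, 1: R0=5+1=6
CMP R0, 10  (cmp 6,10)
JLT start: taken
after XOR R5, 7: R5=21^7=18
after ADD R5, R0: R5=18+6=24
after OR R5, 17: R5=24|17=25
after ADD R0, 1: R0=6+1=7
CMP R0, 10  (cmp 7,10)
JLT start: taken
after XOR R5, 7: R5=25^7=30
after ADD R5, R0: R5=30+7=37
after OR R5, 17: R5=37|17=53
after ADD R0, 1: R0=7+1=8
CMP R0, 10  (cmp 8,10)
JLT start: taken
after XOR R5, 7: R5=53^7=50
after ADD R5, R0: R5=50+8=58
after OR R5, 17: R5=58|17=59
after ADD R0, 1: R0=8+1=9
CMP R0, 10  (cmp 9,10)
JLT start: taken
after XOR R5, 7: R5=59^7=60
after ADD R5, R0: R5=60+9=69
after OR R5, 17: R5=69|17=85
after ADD R0, 1: R0=9+1=10
CMP R0, 10  (cmp 10,10)
JLT start: not taken
after SHR R6, 4: R6=9>>4=0
halt.

0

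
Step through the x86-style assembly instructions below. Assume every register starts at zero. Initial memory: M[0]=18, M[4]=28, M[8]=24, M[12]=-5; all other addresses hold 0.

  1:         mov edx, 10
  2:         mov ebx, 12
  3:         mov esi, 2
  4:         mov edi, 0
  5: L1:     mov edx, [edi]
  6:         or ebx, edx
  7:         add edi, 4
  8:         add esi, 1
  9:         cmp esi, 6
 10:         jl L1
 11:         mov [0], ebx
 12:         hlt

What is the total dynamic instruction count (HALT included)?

edx=10
ebx=12
esi=2
edi=0
edx=M[0]=18
ebx=12|18=30
edi=0+4=4
esi=2+1=3
cmp esi, 6  (cmp 3,6)
jl L1: taken
edx=M[4]=28
ebx=30|28=30
edi=4+4=8
esi=3+1=4
cmp esi, 6  (cmp 4,6)
jl L1: taken
edx=M[8]=24
ebx=30|24=30
edi=8+4=12
esi=4+1=5
cmp esi, 6  (cmp 5,6)
jl L1: taken
edx=M[12]=-5
ebx=30|(-5)=-1
edi=12+4=16
esi=5+1=6
cmp esi, 6  (cmp 6,6)
jl L1: not taken
mov [0], ebx → M[0]=-1
halt.
Total executed instructions: 30.

30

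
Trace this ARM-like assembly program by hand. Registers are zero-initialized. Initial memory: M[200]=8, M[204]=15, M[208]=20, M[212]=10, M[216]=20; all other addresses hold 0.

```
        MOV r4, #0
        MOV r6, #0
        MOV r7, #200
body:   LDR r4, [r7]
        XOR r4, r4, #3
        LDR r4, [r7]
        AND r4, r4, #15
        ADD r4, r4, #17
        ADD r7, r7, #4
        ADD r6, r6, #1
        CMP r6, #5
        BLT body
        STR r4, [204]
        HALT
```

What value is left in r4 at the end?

21

r4=0
r6=0
r7=200
r4=M[200]=8
r4=8^3=11
r4=M[200]=8
r4=8&15=8
r4=8+17=25
r7=200+4=204
r6=0+1=1
CMP r6, #5  (cmp 1,5)
BLT body: taken
r4=M[204]=15
r4=15^3=12
r4=M[204]=15
r4=15&15=15
r4=15+17=32
r7=204+4=208
r6=1+1=2
CMP r6, #5  (cmp 2,5)
BLT body: taken
r4=M[208]=20
r4=20^3=23
r4=M[208]=20
r4=20&15=4
r4=4+17=21
r7=208+4=212
r6=2+1=3
CMP r6, #5  (cmp 3,5)
BLT body: taken
r4=M[212]=10
r4=10^3=9
r4=M[212]=10
r4=10&15=10
r4=10+17=27
r7=212+4=216
r6=3+1=4
CMP r6, #5  (cmp 4,5)
BLT body: taken
r4=M[216]=20
r4=20^3=23
r4=M[216]=20
r4=20&15=4
r4=4+17=21
r7=216+4=220
r6=4+1=5
CMP r6, #5  (cmp 5,5)
BLT body: not taken
STR r4, [204] → M[204]=21
halt.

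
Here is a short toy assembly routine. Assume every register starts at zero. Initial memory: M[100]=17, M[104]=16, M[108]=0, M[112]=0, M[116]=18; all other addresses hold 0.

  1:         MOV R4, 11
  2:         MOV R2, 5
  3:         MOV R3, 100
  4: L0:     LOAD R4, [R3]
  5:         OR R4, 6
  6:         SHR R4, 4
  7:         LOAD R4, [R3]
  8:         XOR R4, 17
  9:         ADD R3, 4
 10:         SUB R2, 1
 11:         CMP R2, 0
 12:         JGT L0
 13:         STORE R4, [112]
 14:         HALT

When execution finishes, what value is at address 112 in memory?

3

R4=11
R2=5
R3=100
R4=M[100]=17
R4=17|6=23
R4=23>>4=1
R4=M[100]=17
R4=17^17=0
R3=100+4=104
R2=5-1=4
CMP R2, 0  (cmp 4,0)
JGT L0: taken
R4=M[104]=16
R4=16|6=22
R4=22>>4=1
R4=M[104]=16
R4=16^17=1
R3=104+4=108
R2=4-1=3
CMP R2, 0  (cmp 3,0)
JGT L0: taken
R4=M[108]=0
R4=0|6=6
R4=6>>4=0
R4=M[108]=0
R4=0^17=17
R3=108+4=112
R2=3-1=2
CMP R2, 0  (cmp 2,0)
JGT L0: taken
R4=M[112]=0
R4=0|6=6
R4=6>>4=0
R4=M[112]=0
R4=0^17=17
R3=112+4=116
R2=2-1=1
CMP R2, 0  (cmp 1,0)
JGT L0: taken
R4=M[116]=18
R4=18|6=22
R4=22>>4=1
R4=M[116]=18
R4=18^17=3
R3=116+4=120
R2=1-1=0
CMP R2, 0  (cmp 0,0)
JGT L0: not taken
STORE R4, [112] → M[112]=3
halt.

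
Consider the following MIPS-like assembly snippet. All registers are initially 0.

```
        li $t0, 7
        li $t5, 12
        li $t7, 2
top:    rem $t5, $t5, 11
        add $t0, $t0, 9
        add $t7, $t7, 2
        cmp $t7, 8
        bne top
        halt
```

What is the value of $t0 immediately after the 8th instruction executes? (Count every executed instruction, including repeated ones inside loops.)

16

li $t0, 7 → $t0=7
li $t5, 12 → $t5=12
li $t7, 2 → $t7=2
rem $t5, $t5, 11 → $t5=12%11=1
add $t0, $t0, 9 → $t0=7+9=16
add $t7, $t7, 2 → $t7=2+2=4
cmp $t7, 8  (cmp 4,8)
bne top: taken
After step 8: $t0 = 16.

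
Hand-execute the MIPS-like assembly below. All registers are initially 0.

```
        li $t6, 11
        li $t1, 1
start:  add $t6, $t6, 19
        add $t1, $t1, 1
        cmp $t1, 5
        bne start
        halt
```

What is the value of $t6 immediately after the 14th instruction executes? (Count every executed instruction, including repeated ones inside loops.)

li $t6, 11 → $t6=11
li $t1, 1 → $t1=1
add $t6, $t6, 19 → $t6=11+19=30
add $t1, $t1, 1 → $t1=1+1=2
cmp $t1, 5  (cmp 2,5)
bne start: taken
add $t6, $t6, 19 → $t6=30+19=49
add $t1, $t1, 1 → $t1=2+1=3
cmp $t1, 5  (cmp 3,5)
bne start: taken
add $t6, $t6, 19 → $t6=49+19=68
add $t1, $t1, 1 → $t1=3+1=4
cmp $t1, 5  (cmp 4,5)
bne start: taken
After step 14: $t6 = 68.

68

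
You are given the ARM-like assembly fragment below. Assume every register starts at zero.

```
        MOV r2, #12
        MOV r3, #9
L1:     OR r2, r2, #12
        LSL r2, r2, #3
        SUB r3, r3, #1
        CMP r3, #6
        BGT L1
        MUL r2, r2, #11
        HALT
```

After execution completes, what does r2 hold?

r2=12
r3=9
r2=12|12=12
r2=12<<3=96
r3=9-1=8
CMP r3, #6  (cmp 8,6)
BGT L1: taken
r2=96|12=108
r2=108<<3=864
r3=8-1=7
CMP r3, #6  (cmp 7,6)
BGT L1: taken
r2=864|12=876
r2=876<<3=7008
r3=7-1=6
CMP r3, #6  (cmp 6,6)
BGT L1: not taken
r2=7008*11=77088
halt.

77088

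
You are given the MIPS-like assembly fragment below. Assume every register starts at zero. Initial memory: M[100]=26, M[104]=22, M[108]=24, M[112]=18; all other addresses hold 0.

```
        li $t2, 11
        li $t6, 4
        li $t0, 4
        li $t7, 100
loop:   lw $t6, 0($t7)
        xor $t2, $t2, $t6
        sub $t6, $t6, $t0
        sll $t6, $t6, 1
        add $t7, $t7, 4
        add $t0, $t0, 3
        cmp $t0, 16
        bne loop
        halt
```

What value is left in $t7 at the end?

li $t2, 11 → $t2=11
li $t6, 4 → $t6=4
li $t0, 4 → $t0=4
li $t7, 100 → $t7=100
lw $t6, 0($t7) → $t6=M[100]=26
xor $t2, $t2, $t6 → $t2=11^26=17
sub $t6, $t6, $t0 → $t6=26-4=22
sll $t6, $t6, 1 → $t6=22<<1=44
add $t7, $t7, 4 → $t7=100+4=104
add $t0, $t0, 3 → $t0=4+3=7
cmp $t0, 16  (cmp 7,16)
bne loop: taken
lw $t6, 0($t7) → $t6=M[104]=22
xor $t2, $t2, $t6 → $t2=17^22=7
sub $t6, $t6, $t0 → $t6=22-7=15
sll $t6, $t6, 1 → $t6=15<<1=30
add $t7, $t7, 4 → $t7=104+4=108
add $t0, $t0, 3 → $t0=7+3=10
cmp $t0, 16  (cmp 10,16)
bne loop: taken
lw $t6, 0($t7) → $t6=M[108]=24
xor $t2, $t2, $t6 → $t2=7^24=31
sub $t6, $t6, $t0 → $t6=24-10=14
sll $t6, $t6, 1 → $t6=14<<1=28
add $t7, $t7, 4 → $t7=108+4=112
add $t0, $t0, 3 → $t0=10+3=13
cmp $t0, 16  (cmp 13,16)
bne loop: taken
lw $t6, 0($t7) → $t6=M[112]=18
xor $t2, $t2, $t6 → $t2=31^18=13
sub $t6, $t6, $t0 → $t6=18-13=5
sll $t6, $t6, 1 → $t6=5<<1=10
add $t7, $t7, 4 → $t7=112+4=116
add $t0, $t0, 3 → $t0=13+3=16
cmp $t0, 16  (cmp 16,16)
bne loop: not taken
halt.

116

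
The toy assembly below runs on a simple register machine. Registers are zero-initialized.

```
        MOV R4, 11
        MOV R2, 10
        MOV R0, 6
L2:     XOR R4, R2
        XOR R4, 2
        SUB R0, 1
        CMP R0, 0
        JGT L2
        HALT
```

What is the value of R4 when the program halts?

after MOV R4, 11: R4=11
after MOV R2, 10: R2=10
after MOV R0, 6: R0=6
after XOR R4, R2: R4=11^10=1
after XOR R4, 2: R4=1^2=3
after SUB R0, 1: R0=6-1=5
CMP R0, 0  (cmp 5,0)
JGT L2: taken
after XOR R4, R2: R4=3^10=9
after XOR R4, 2: R4=9^2=11
after SUB R0, 1: R0=5-1=4
CMP R0, 0  (cmp 4,0)
JGT L2: taken
after XOR R4, R2: R4=11^10=1
after XOR R4, 2: R4=1^2=3
after SUB R0, 1: R0=4-1=3
CMP R0, 0  (cmp 3,0)
JGT L2: taken
after XOR R4, R2: R4=3^10=9
after XOR R4, 2: R4=9^2=11
after SUB R0, 1: R0=3-1=2
CMP R0, 0  (cmp 2,0)
JGT L2: taken
after XOR R4, R2: R4=11^10=1
after XOR R4, 2: R4=1^2=3
after SUB R0, 1: R0=2-1=1
CMP R0, 0  (cmp 1,0)
JGT L2: taken
after XOR R4, R2: R4=3^10=9
after XOR R4, 2: R4=9^2=11
after SUB R0, 1: R0=1-1=0
CMP R0, 0  (cmp 0,0)
JGT L2: not taken
halt.

11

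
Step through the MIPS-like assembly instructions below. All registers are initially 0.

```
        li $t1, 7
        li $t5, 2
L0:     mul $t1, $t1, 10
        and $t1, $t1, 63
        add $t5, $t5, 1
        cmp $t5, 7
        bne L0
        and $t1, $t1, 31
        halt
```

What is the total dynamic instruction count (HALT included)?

li $t1, 7 → $t1=7
li $t5, 2 → $t5=2
mul $t1, $t1, 10 → $t1=7*10=70
and $t1, $t1, 63 → $t1=70&63=6
add $t5, $t5, 1 → $t5=2+1=3
cmp $t5, 7  (cmp 3,7)
bne L0: taken
mul $t1, $t1, 10 → $t1=6*10=60
and $t1, $t1, 63 → $t1=60&63=60
add $t5, $t5, 1 → $t5=3+1=4
cmp $t5, 7  (cmp 4,7)
bne L0: taken
mul $t1, $t1, 10 → $t1=60*10=600
and $t1, $t1, 63 → $t1=600&63=24
add $t5, $t5, 1 → $t5=4+1=5
cmp $t5, 7  (cmp 5,7)
bne L0: taken
mul $t1, $t1, 10 → $t1=24*10=240
and $t1, $t1, 63 → $t1=240&63=48
add $t5, $t5, 1 → $t5=5+1=6
cmp $t5, 7  (cmp 6,7)
bne L0: taken
mul $t1, $t1, 10 → $t1=48*10=480
and $t1, $t1, 63 → $t1=480&63=32
add $t5, $t5, 1 → $t5=6+1=7
cmp $t5, 7  (cmp 7,7)
bne L0: not taken
and $t1, $t1, 31 → $t1=32&31=0
halt.
Total executed instructions: 29.

29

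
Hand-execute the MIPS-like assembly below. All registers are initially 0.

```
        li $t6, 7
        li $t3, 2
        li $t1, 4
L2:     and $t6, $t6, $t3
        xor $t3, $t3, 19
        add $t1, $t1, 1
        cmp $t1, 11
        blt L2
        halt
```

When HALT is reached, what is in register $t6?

0

after li $t6, 7: $t6=7
after li $t3, 2: $t3=2
after li $t1, 4: $t1=4
after and $t6, $t6, $t3: $t6=7&2=2
after xor $t3, $t3, 19: $t3=2^19=17
after add $t1, $t1, 1: $t1=4+1=5
cmp $t1, 11  (cmp 5,11)
blt L2: taken
after and $t6, $t6, $t3: $t6=2&17=0
after xor $t3, $t3, 19: $t3=17^19=2
after add $t1, $t1, 1: $t1=5+1=6
cmp $t1, 11  (cmp 6,11)
blt L2: taken
after and $t6, $t6, $t3: $t6=0&2=0
after xor $t3, $t3, 19: $t3=2^19=17
after add $t1, $t1, 1: $t1=6+1=7
cmp $t1, 11  (cmp 7,11)
blt L2: taken
after and $t6, $t6, $t3: $t6=0&17=0
after xor $t3, $t3, 19: $t3=17^19=2
after add $t1, $t1, 1: $t1=7+1=8
cmp $t1, 11  (cmp 8,11)
blt L2: taken
after and $t6, $t6, $t3: $t6=0&2=0
after xor $t3, $t3, 19: $t3=2^19=17
after add $t1, $t1, 1: $t1=8+1=9
cmp $t1, 11  (cmp 9,11)
blt L2: taken
after and $t6, $t6, $t3: $t6=0&17=0
after xor $t3, $t3, 19: $t3=17^19=2
after add $t1, $t1, 1: $t1=9+1=10
cmp $t1, 11  (cmp 10,11)
blt L2: taken
after and $t6, $t6, $t3: $t6=0&2=0
after xor $t3, $t3, 19: $t3=2^19=17
after add $t1, $t1, 1: $t1=10+1=11
cmp $t1, 11  (cmp 11,11)
blt L2: not taken
halt.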